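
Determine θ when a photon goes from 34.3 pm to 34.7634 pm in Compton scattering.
36.00°

First find the wavelength shift:
Δλ = λ' - λ = 34.7634 - 34.3 = 0.4634 pm

Using Δλ = λ_C(1 - cos θ), with λ_C = h/(m_e·c) ≈ 2.42631024 pm:
cos θ = 1 - Δλ/λ_C
cos θ = 1 - 0.4634/2.42631024
cos θ = 0.809010

θ = arccos(0.809010)
θ = 36.00°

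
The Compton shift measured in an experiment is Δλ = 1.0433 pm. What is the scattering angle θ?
55.25°

From the Compton formula Δλ = λ_C(1 - cos θ), we can solve for θ:

cos θ = 1 - Δλ/λ_C

Given:
- Δλ = 1.0433 pm
- λ_C = h/(m_e·c) ≈ 2.42631024 pm

cos θ = 1 - 1.0433/2.42631024
cos θ = 1 - 0.429994
cos θ = 0.570006

θ = arccos(0.570006)
θ = 55.25°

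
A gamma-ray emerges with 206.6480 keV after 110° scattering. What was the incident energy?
451.9000 keV

Convert final energy to wavelength (hc ≈ 1239.842 keV·pm):
λ' = hc/E' = 1239.842 / 206.6480 = 5.9998 pm

Calculate the Compton shift:
Δλ = λ_C(1 - cos(110°))
Δλ = 2.4263 × (1 - cos(110°))
Δλ = 3.2562 pm

Initial wavelength:
λ = λ' - Δλ = 5.9998 - 3.2562 = 2.7436 pm

Initial energy:
E = hc/λ = 1239.842 / 2.7436 = 451.9000 keV

(Intermediate values are shown rounded; full precision is carried through to the final answer.)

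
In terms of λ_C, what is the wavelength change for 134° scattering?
1.6947 λ_C

The Compton shift formula is:
Δλ = λ_C(1 - cos θ)

Dividing both sides by λ_C:
Δλ/λ_C = 1 - cos θ

For θ = 134°:
Δλ/λ_C = 1 - cos(134°)
Δλ/λ_C = 1 - -0.6947
Δλ/λ_C = 1.6947

This means the shift is 1.6947 × λ_C = 4.1118 pm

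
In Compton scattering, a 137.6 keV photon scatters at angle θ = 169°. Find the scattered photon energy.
89.7232 keV

First convert energy to wavelength:
λ = hc/E, with hc ≈ 1239.842 keV·pm (i.e. 1239.842 eV·nm)

For E = 137.6 keV = 137600 eV:
λ = 1239.842 keV·pm / 137.6 keV
λ = 9.0105 pm

Calculate the Compton shift:
Δλ = λ_C(1 - cos(169°)) = 2.4263 × 1.9816
Δλ = 4.8080 pm

Final wavelength:
λ' = 9.0105 + 4.8080 = 13.8185 pm

Final energy:
E' = hc/λ' = 1239.842 / 13.8185 = 89.7232 keV

(Intermediate values are shown rounded; full precision is carried through to the final answer.)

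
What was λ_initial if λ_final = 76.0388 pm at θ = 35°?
75.6000 pm

From λ' = λ + Δλ, we have λ = λ' - Δλ

First calculate the Compton shift:
Δλ = λ_C(1 - cos θ)
Δλ = 2.4263 × (1 - cos(35°))
Δλ = 2.4263 × 0.1808
Δλ = 0.4388 pm

Initial wavelength:
λ = λ' - Δλ
λ = 76.0388 - 0.4388
λ = 75.6000 pm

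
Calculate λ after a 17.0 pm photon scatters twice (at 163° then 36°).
22.2100 pm

Apply Compton shift twice:

First scattering at θ₁ = 163°:
Δλ₁ = λ_C(1 - cos(163°))
Δλ₁ = 2.4263 × 1.9563
Δλ₁ = 4.7466 pm

After first scattering:
λ₁ = 17.0 + 4.7466 = 21.7466 pm

Second scattering at θ₂ = 36°:
Δλ₂ = λ_C(1 - cos(36°))
Δλ₂ = 2.4263 × 0.1910
Δλ₂ = 0.4634 pm

Final wavelength:
λ₂ = 21.7466 + 0.4634 = 22.2100 pm

Total shift: Δλ_total = 4.7466 + 0.4634 = 5.2100 pm

(Intermediate values are shown rounded; full precision is carried through to the final answer.)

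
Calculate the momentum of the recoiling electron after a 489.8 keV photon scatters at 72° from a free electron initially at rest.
2.6046e-22 kg·m/s

The electron is initially at rest, so by conservation of momentum:
p⃗_e = p⃗₀ − p⃗'  (incident photon momentum minus scattered photon momentum)

Photon momentum magnitudes (p = h/λ = E/c):
λ₀ = hc/E₀ = 2.5313 pm → p₀ = h/λ₀ = 2.6176e-22 kg·m/s
Δλ = λ_C(1 − cos 72°) = 1.6765 pm
λ' = 4.2079 pm → p' = h/λ' = 1.5747e-22 kg·m/s

The scattered photon makes angle θ = 72° with the incident direction, so by the law of cosines:
|p⃗_e|² = p₀² + p'² − 2p₀p'cos θ
|p⃗_e|² = (2.6176e-22)² + (1.5747e-22)² − 2·2.6176e-22·1.5747e-22·cos(72°)
|p⃗_e| = 2.6046e-22 kg·m/s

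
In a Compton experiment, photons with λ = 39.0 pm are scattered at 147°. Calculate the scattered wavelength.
43.4612 pm

Using the Compton scattering formula:
λ' = λ + Δλ = λ + λ_C(1 - cos θ)

Given:
- Initial wavelength λ = 39.0 pm
- Scattering angle θ = 147°
- Compton wavelength λ_C ≈ 2.4263 pm

Calculate the shift:
Δλ = 2.4263 × (1 - cos(147°))
Δλ = 2.4263 × 1.8387
Δλ = 4.4612 pm

Final wavelength:
λ' = 39.0 + 4.4612 = 43.4612 pm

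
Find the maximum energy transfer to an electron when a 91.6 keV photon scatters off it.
24.1734 keV

Maximum energy transfer occurs at θ = 180° (backscattering).

Initial photon: E₀ = 91.6 keV → λ₀ = 13.5354 pm

Maximum Compton shift (at 180°):
Δλ_max = 2λ_C = 2 × 2.4263 = 4.8526 pm

Final wavelength:
λ' = 13.5354 + 4.8526 = 18.3880 pm

Minimum photon energy (maximum energy to electron):
E'_min = hc/λ' = 67.4266 keV

Maximum electron kinetic energy:
K_max = E₀ - E'_min = 91.6000 - 67.4266 = 24.1734 keV

(Intermediate values are shown rounded; full precision is carried through to the final answer.)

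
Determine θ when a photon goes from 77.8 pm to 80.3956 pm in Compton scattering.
94.00°

First find the wavelength shift:
Δλ = λ' - λ = 80.3956 - 77.8 = 2.5956 pm

Using Δλ = λ_C(1 - cos θ), with λ_C = h/(m_e·c) ≈ 2.42631024 pm:
cos θ = 1 - Δλ/λ_C
cos θ = 1 - 2.5956/2.42631024
cos θ = -0.069773

θ = arccos(-0.069773)
θ = 94.00°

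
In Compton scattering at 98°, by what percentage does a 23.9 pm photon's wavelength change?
11.5648%

Calculate the Compton shift:
Δλ = λ_C(1 - cos(98°))
Δλ = 2.4263 × (1 - cos(98°))
Δλ = 2.4263 × 1.1392
Δλ = 2.7640 pm

Percentage change:
(Δλ/λ₀) × 100 = (2.7640/23.9) × 100
= 11.5648%

(Intermediate values are shown rounded; full precision is carried through to the final answer.)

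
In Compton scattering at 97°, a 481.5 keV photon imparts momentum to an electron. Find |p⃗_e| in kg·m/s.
2.9952e-22 kg·m/s

The electron is initially at rest, so by conservation of momentum:
p⃗_e = p⃗₀ − p⃗'  (incident photon momentum minus scattered photon momentum)

Photon momentum magnitudes (p = h/λ = E/c):
λ₀ = hc/E₀ = 2.5750 pm → p₀ = h/λ₀ = 2.5733e-22 kg·m/s
Δλ = λ_C(1 − cos 97°) = 2.7220 pm
λ' = 5.2970 pm → p' = h/λ' = 1.2509e-22 kg·m/s

The scattered photon makes angle θ = 97° with the incident direction, so by the law of cosines:
|p⃗_e|² = p₀² + p'² − 2p₀p'cos θ
|p⃗_e|² = (2.5733e-22)² + (1.2509e-22)² − 2·2.5733e-22·1.2509e-22·cos(97°)
|p⃗_e| = 2.9952e-22 kg·m/s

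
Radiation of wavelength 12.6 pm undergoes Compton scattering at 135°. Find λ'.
16.7420 pm

Using the Compton formula: λ' = λ + λ_C(1 − cos θ)

For θ = 135°, cos θ = -√2/2 (exact) ≈ -0.7071, so:
1 − cos 135° = 1 − (-√2/2) ≈ 1.7071

Δλ = λ_C × 1.7071 = 2.4263 × 1.7071 = 4.1420 pm

λ' = 12.6 + 4.1420 = 16.7420 pm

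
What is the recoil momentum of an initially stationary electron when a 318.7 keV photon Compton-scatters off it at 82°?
1.8984e-22 kg·m/s

The electron is initially at rest, so by conservation of momentum:
p⃗_e = p⃗₀ − p⃗'  (incident photon momentum minus scattered photon momentum)

Photon momentum magnitudes (p = h/λ = E/c):
λ₀ = hc/E₀ = 3.8903 pm → p₀ = h/λ₀ = 1.7032e-22 kg·m/s
Δλ = λ_C(1 − cos 82°) = 2.0886 pm
λ' = 5.9789 pm → p' = h/λ' = 1.1082e-22 kg·m/s

The scattered photon makes angle θ = 82° with the incident direction, so by the law of cosines:
|p⃗_e|² = p₀² + p'² − 2p₀p'cos θ
|p⃗_e|² = (1.7032e-22)² + (1.1082e-22)² − 2·1.7032e-22·1.1082e-22·cos(82°)
|p⃗_e| = 1.8984e-22 kg·m/s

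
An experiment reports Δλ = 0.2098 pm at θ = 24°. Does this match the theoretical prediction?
Yes, consistent

Calculate the expected shift for θ = 24°:

Δλ_expected = λ_C(1 - cos(24°))
Δλ_expected = 2.4263 × (1 - cos(24°))
Δλ_expected = 2.4263 × 0.0865
Δλ_expected = 0.2098 pm

Given shift: 0.2098 pm
Expected shift: 0.2098 pm
Difference: 0.0000 pm

The values match. This is consistent with Compton scattering at the stated angle.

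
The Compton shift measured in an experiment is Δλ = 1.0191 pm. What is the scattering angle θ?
54.55°

From the Compton formula Δλ = λ_C(1 - cos θ), we can solve for θ:

cos θ = 1 - Δλ/λ_C

Given:
- Δλ = 1.0191 pm
- λ_C = h/(m_e·c) ≈ 2.42631024 pm

cos θ = 1 - 1.0191/2.42631024
cos θ = 1 - 0.420020
cos θ = 0.579980

θ = arccos(0.579980)
θ = 54.55°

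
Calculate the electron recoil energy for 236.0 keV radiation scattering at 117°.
94.8104 keV

By energy conservation: K_e = E_initial - E_final

First find the scattered photon energy:
Initial wavelength: λ = hc/E = 5.2536 pm
Compton shift: Δλ = λ_C(1 - cos(117°)) = 3.5278 pm
Final wavelength: λ' = 5.2536 + 3.5278 = 8.7814 pm
Final photon energy: E' = hc/λ' = 141.1896 keV

Electron kinetic energy:
K_e = E - E' = 236.0000 - 141.1896 = 94.8104 keV

(Intermediate values are shown rounded; full precision is carried through to the final answer.)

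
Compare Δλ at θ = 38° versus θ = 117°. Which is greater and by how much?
117° produces the larger shift by a factor of 6.859

Calculate both shifts using Δλ = λ_C(1 - cos θ):

For θ₁ = 38°:
Δλ₁ = 2.4263 × (1 - cos(38°))
Δλ₁ = 2.4263 × 0.2120
Δλ₁ = 0.5144 pm

For θ₂ = 117°:
Δλ₂ = 2.4263 × (1 - cos(117°))
Δλ₂ = 2.4263 × 1.4540
Δλ₂ = 3.5278 pm

The 117° angle produces the larger shift.
Ratio: 3.5278/0.5144 = 6.859

(Intermediate values are shown rounded; full precision is carried through to the final answer.)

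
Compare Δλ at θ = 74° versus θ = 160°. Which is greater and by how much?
160° produces the larger shift by a factor of 2.678

Calculate both shifts using Δλ = λ_C(1 - cos θ):

For θ₁ = 74°:
Δλ₁ = 2.4263 × (1 - cos(74°))
Δλ₁ = 2.4263 × 0.7244
Δλ₁ = 1.7575 pm

For θ₂ = 160°:
Δλ₂ = 2.4263 × (1 - cos(160°))
Δλ₂ = 2.4263 × 1.9397
Δλ₂ = 4.7063 pm

The 160° angle produces the larger shift.
Ratio: 4.7063/1.7575 = 2.678

(Intermediate values are shown rounded; full precision is carried through to the final answer.)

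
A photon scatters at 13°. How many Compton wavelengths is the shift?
0.0256 λ_C

The Compton shift formula is:
Δλ = λ_C(1 - cos θ)

Dividing both sides by λ_C:
Δλ/λ_C = 1 - cos θ

For θ = 13°:
Δλ/λ_C = 1 - cos(13°)
Δλ/λ_C = 1 - 0.9744
Δλ/λ_C = 0.0256

This means the shift is 0.0256 × λ_C = 0.0622 pm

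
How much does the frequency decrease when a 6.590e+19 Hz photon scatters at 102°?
2.582e+19 Hz (decrease)

Convert frequency to wavelength (c = 299792458 m/s):
λ₀ = c/f₀ = 299792458/6.590e+19 = 4.5492027e-12 m = 4.5492 pm

Calculate Compton shift:
Δλ = λ_C(1 - cos(102°)) = 2.9308 pm

Final wavelength:
λ' = λ₀ + Δλ = 4.5492 + 2.9308 = 7.4800 pm

Final frequency:
f' = c/λ' = 299792458/7.4799712e-12 = 4.0079360e+19 Hz

Frequency shift (decrease):
Δf = f₀ - f' = 6.590e+19 - 4.0079360e+19 = 2.582e+19 Hz

(Intermediate values are shown rounded; full precision is carried through to the final answer.)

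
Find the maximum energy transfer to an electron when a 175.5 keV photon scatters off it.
71.4624 keV

Maximum energy transfer occurs at θ = 180° (backscattering).

Initial photon: E₀ = 175.5 keV → λ₀ = 7.0646 pm

Maximum Compton shift (at 180°):
Δλ_max = 2λ_C = 2 × 2.4263 = 4.8526 pm

Final wavelength:
λ' = 7.0646 + 4.8526 = 11.9172 pm

Minimum photon energy (maximum energy to electron):
E'_min = hc/λ' = 104.0376 keV

Maximum electron kinetic energy:
K_max = E₀ - E'_min = 175.5000 - 104.0376 = 71.4624 keV

(Intermediate values are shown rounded; full precision is carried through to the final answer.)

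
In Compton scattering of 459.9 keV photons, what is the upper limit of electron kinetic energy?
295.6502 keV

Maximum energy transfer occurs at θ = 180° (backscattering).

Initial photon: E₀ = 459.9 keV → λ₀ = 2.6959 pm

Maximum Compton shift (at 180°):
Δλ_max = 2λ_C = 2 × 2.4263 = 4.8526 pm

Final wavelength:
λ' = 2.6959 + 4.8526 = 7.5485 pm

Minimum photon energy (maximum energy to electron):
E'_min = hc/λ' = 164.2498 keV

Maximum electron kinetic energy:
K_max = E₀ - E'_min = 459.9000 - 164.2498 = 295.6502 keV

(Intermediate values are shown rounded; full precision is carried through to the final answer.)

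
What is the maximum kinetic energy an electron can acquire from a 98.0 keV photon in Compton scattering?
27.1684 keV

Maximum energy transfer occurs at θ = 180° (backscattering).

Initial photon: E₀ = 98.0 keV → λ₀ = 12.6514 pm

Maximum Compton shift (at 180°):
Δλ_max = 2λ_C = 2 × 2.4263 = 4.8526 pm

Final wavelength:
λ' = 12.6514 + 4.8526 = 17.5041 pm

Minimum photon energy (maximum energy to electron):
E'_min = hc/λ' = 70.8316 keV

Maximum electron kinetic energy:
K_max = E₀ - E'_min = 98.0000 - 70.8316 = 27.1684 keV

(Intermediate values are shown rounded; full precision is carried through to the final answer.)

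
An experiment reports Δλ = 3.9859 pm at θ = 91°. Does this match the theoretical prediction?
No, inconsistent

Calculate the expected shift for θ = 91°:

Δλ_expected = λ_C(1 - cos(91°))
Δλ_expected = 2.4263 × (1 - cos(91°))
Δλ_expected = 2.4263 × 1.0175
Δλ_expected = 2.4687 pm

Given shift: 3.9859 pm
Expected shift: 2.4687 pm
Difference: 1.5173 pm

The values do not match. The given shift corresponds to θ ≈ 130.0°, not 91°.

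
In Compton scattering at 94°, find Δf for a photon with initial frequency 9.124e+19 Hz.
4.027e+19 Hz (decrease)

Convert frequency to wavelength (c = 299792458 m/s):
λ₀ = c/f₀ = 299792458/9.124e+19 = 3.2857569e-12 m = 3.2858 pm

Calculate Compton shift:
Δλ = λ_C(1 - cos(94°)) = 2.5956 pm

Final wavelength:
λ' = λ₀ + Δλ = 3.2858 + 2.5956 = 5.8813 pm

Final frequency:
f' = c/λ' = 299792458/5.8813180e-12 = 5.0973686e+19 Hz

Frequency shift (decrease):
Δf = f₀ - f' = 9.124e+19 - 5.0973686e+19 = 4.027e+19 Hz

(Intermediate values are shown rounded; full precision is carried through to the final answer.)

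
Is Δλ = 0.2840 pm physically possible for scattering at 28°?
Yes, consistent

Calculate the expected shift for θ = 28°:

Δλ_expected = λ_C(1 - cos(28°))
Δλ_expected = 2.4263 × (1 - cos(28°))
Δλ_expected = 2.4263 × 0.1171
Δλ_expected = 0.2840 pm

Given shift: 0.2840 pm
Expected shift: 0.2840 pm
Difference: 0.0000 pm

The values match. This is consistent with Compton scattering at the stated angle.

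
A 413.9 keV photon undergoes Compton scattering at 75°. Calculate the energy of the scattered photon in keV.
258.6320 keV

First convert energy to wavelength:
λ = hc/E, with hc ≈ 1239.842 keV·pm (i.e. 1239.842 eV·nm)

For E = 413.9 keV = 413900 eV:
λ = 1239.842 keV·pm / 413.9 keV
λ = 2.9955 pm

Calculate the Compton shift:
Δλ = λ_C(1 - cos(75°)) = 2.4263 × 0.7412
Δλ = 1.7983 pm

Final wavelength:
λ' = 2.9955 + 1.7983 = 4.7938 pm

Final energy:
E' = hc/λ' = 1239.842 / 4.7938 = 258.6320 keV

(Intermediate values are shown rounded; full precision is carried through to the final answer.)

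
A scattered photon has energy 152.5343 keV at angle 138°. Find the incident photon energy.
318.0001 keV

Convert final energy to wavelength (hc ≈ 1239.842 keV·pm):
λ' = hc/E' = 1239.842 / 152.5343 = 8.1283 pm

Calculate the Compton shift:
Δλ = λ_C(1 - cos(138°))
Δλ = 2.4263 × (1 - cos(138°))
Δλ = 4.2294 pm

Initial wavelength:
λ = λ' - Δλ = 8.1283 - 4.2294 = 3.8989 pm

Initial energy:
E = hc/λ = 1239.842 / 3.8989 = 318.0001 keV

(Intermediate values are shown rounded; full precision is carried through to the final answer.)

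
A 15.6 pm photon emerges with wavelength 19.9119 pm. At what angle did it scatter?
141.00°

First find the wavelength shift:
Δλ = λ' - λ = 19.9119 - 15.6 = 4.3119 pm

Using Δλ = λ_C(1 - cos θ), with λ_C = h/(m_e·c) ≈ 2.42631024 pm:
cos θ = 1 - Δλ/λ_C
cos θ = 1 - 4.3119/2.42631024
cos θ = -0.777143

θ = arccos(-0.777143)
θ = 141.00°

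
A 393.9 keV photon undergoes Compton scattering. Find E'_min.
154.9759 keV (at θ = 180°)

The scattered photon has minimum energy when its wavelength is maximum, i.e., when the Compton shift Δλ = λ_C(1 − cos θ) is maximum. This occurs at θ = 180° (backscattering), giving Δλ_max = 2λ_C = 4.8526 pm.

Initial wavelength: λ₀ = hc/E₀ = 3.1476 pm
Maximum final wavelength: λ'_max = λ₀ + 2λ_C = 3.1476 + 4.8526 = 8.0002 pm
Minimum final energy: E'_min = hc/λ'_max = 154.9759 keV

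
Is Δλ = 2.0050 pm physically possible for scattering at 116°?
No, inconsistent

Calculate the expected shift for θ = 116°:

Δλ_expected = λ_C(1 - cos(116°))
Δλ_expected = 2.4263 × (1 - cos(116°))
Δλ_expected = 2.4263 × 1.4384
Δλ_expected = 3.4899 pm

Given shift: 2.0050 pm
Expected shift: 3.4899 pm
Difference: 1.4849 pm

The values do not match. The given shift corresponds to θ ≈ 80.0°, not 116°.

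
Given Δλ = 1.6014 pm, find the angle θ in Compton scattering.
70.12°

From the Compton formula Δλ = λ_C(1 - cos θ), we can solve for θ:

cos θ = 1 - Δλ/λ_C

Given:
- Δλ = 1.6014 pm
- λ_C = h/(m_e·c) ≈ 2.42631024 pm

cos θ = 1 - 1.6014/2.42631024
cos θ = 1 - 0.660015
cos θ = 0.339985

θ = arccos(0.339985)
θ = 70.12°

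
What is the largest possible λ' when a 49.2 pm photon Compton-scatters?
54.0526 pm (at θ = 180°)

The Compton shift is Δλ = λ_C(1 − cos θ).

Since cos θ ranges from −1 to 1, the factor (1 − cos θ) ranges from 0 to 2; the maximum shift occurs at θ = 180° (backscattering):
Δλ_max = 2λ_C = 2 × 2.4263 pm = 4.8526 pm

Maximum scattered wavelength:
λ'_max = λ₀ + Δλ_max = 49.2 + 4.8526 = 54.0526 pm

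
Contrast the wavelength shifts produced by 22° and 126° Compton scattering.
126° produces the larger shift by a factor of 21.805

Calculate both shifts using Δλ = λ_C(1 - cos θ):

For θ₁ = 22°:
Δλ₁ = 2.4263 × (1 - cos(22°))
Δλ₁ = 2.4263 × 0.0728
Δλ₁ = 0.1767 pm

For θ₂ = 126°:
Δλ₂ = 2.4263 × (1 - cos(126°))
Δλ₂ = 2.4263 × 1.5878
Δλ₂ = 3.8525 pm

The 126° angle produces the larger shift.
Ratio: 3.8525/0.1767 = 21.805

(Intermediate values are shown rounded; full precision is carried through to the final answer.)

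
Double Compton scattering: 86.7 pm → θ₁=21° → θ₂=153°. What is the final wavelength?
91.4493 pm

Apply Compton shift twice:

First scattering at θ₁ = 21°:
Δλ₁ = λ_C(1 - cos(21°))
Δλ₁ = 2.4263 × 0.0664
Δλ₁ = 0.1612 pm

After first scattering:
λ₁ = 86.7 + 0.1612 = 86.8612 pm

Second scattering at θ₂ = 153°:
Δλ₂ = λ_C(1 - cos(153°))
Δλ₂ = 2.4263 × 1.8910
Δλ₂ = 4.5882 pm

Final wavelength:
λ₂ = 86.8612 + 4.5882 = 91.4493 pm

Total shift: Δλ_total = 0.1612 + 4.5882 = 4.7493 pm

(Intermediate values are shown rounded; full precision is carried through to the final answer.)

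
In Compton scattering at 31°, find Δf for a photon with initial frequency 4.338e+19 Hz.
2.071e+18 Hz (decrease)

Convert frequency to wavelength (c = 299792458 m/s):
λ₀ = c/f₀ = 299792458/4.338e+19 = 6.9108450e-12 m = 6.9108 pm

Calculate Compton shift:
Δλ = λ_C(1 - cos(31°)) = 0.3466 pm

Final wavelength:
λ' = λ₀ + Δλ = 6.9108 + 0.3466 = 7.2574 pm

Final frequency:
f' = c/λ' = 299792458/7.2574015e-12 = 4.1308512e+19 Hz

Frequency shift (decrease):
Δf = f₀ - f' = 4.338e+19 - 4.1308512e+19 = 2.071e+18 Hz

(Intermediate values are shown rounded; full precision is carried through to the final answer.)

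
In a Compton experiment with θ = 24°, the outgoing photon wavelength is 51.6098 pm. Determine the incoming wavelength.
51.4000 pm

From λ' = λ + Δλ, we have λ = λ' - Δλ

First calculate the Compton shift:
Δλ = λ_C(1 - cos θ)
Δλ = 2.4263 × (1 - cos(24°))
Δλ = 2.4263 × 0.0865
Δλ = 0.2098 pm

Initial wavelength:
λ = λ' - Δλ
λ = 51.6098 - 0.2098
λ = 51.4000 pm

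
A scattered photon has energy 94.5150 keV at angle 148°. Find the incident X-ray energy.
143.5999 keV

Convert final energy to wavelength (hc ≈ 1239.842 keV·pm):
λ' = hc/E' = 1239.842 / 94.5150 = 13.1179 pm

Calculate the Compton shift:
Δλ = λ_C(1 - cos(148°))
Δλ = 2.4263 × (1 - cos(148°))
Δλ = 4.4839 pm

Initial wavelength:
λ = λ' - Δλ = 13.1179 - 4.4839 = 8.6340 pm

Initial energy:
E = hc/λ = 1239.842 / 8.6340 = 143.5999 keV

(Intermediate values are shown rounded; full precision is carried through to the final answer.)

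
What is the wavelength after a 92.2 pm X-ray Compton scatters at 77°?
94.0805 pm

Using the Compton scattering formula:
λ' = λ + Δλ = λ + λ_C(1 - cos θ)

Given:
- Initial wavelength λ = 92.2 pm
- Scattering angle θ = 77°
- Compton wavelength λ_C ≈ 2.4263 pm

Calculate the shift:
Δλ = 2.4263 × (1 - cos(77°))
Δλ = 2.4263 × 0.7750
Δλ = 1.8805 pm

Final wavelength:
λ' = 92.2 + 1.8805 = 94.0805 pm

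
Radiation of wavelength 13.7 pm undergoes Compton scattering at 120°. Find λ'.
17.3395 pm

Using the Compton formula: λ' = λ + λ_C(1 − cos θ)

For θ = 120°, cos θ = -1/2 (exact) = -0.5000, so:
1 − cos 120° = 1 − (-1/2) = 1.5000

Δλ = λ_C × 1.5000 = 2.4263 × 1.5000 = 3.6395 pm

λ' = 13.7 + 3.6395 = 17.3395 pm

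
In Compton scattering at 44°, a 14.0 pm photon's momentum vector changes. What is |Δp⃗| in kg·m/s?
3.4697e-23 kg·m/s

Photon momentum magnitude is p = h/λ.

Initial momentum:
p₀ = h/λ = 6.6261e-34/1.4000e-11 = 4.7329e-23 kg·m/s

After scattering:
λ' = λ + Δλ = 14.0 + 0.6810 = 14.6810 pm
p' = h/λ' = 6.6261e-34/1.4681e-11 = 4.5134e-23 kg·m/s

Momentum is a vector; the scattered photon's direction makes angle θ = 44° with the incident direction. The magnitude of the vector change Δp⃗ = p⃗₀ − p⃗' is found from the law of cosines:
|Δp⃗|² = p₀² + p'² − 2p₀p'cos θ
|Δp⃗|² = (4.7329e-23)² + (4.5134e-23)² − 2·4.7329e-23·4.5134e-23·cos(44°)
|Δp⃗| = 3.4697e-23 kg·m/s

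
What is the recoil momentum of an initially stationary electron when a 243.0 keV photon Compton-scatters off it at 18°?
4.0275e-23 kg·m/s

The electron is initially at rest, so by conservation of momentum:
p⃗_e = p⃗₀ − p⃗'  (incident photon momentum minus scattered photon momentum)

Photon momentum magnitudes (p = h/λ = E/c):
λ₀ = hc/E₀ = 5.1022 pm → p₀ = h/λ₀ = 1.2987e-22 kg·m/s
Δλ = λ_C(1 − cos 18°) = 0.1188 pm
λ' = 5.2210 pm → p' = h/λ' = 1.2691e-22 kg·m/s

The scattered photon makes angle θ = 18° with the incident direction, so by the law of cosines:
|p⃗_e|² = p₀² + p'² − 2p₀p'cos θ
|p⃗_e|² = (1.2987e-22)² + (1.2691e-22)² − 2·1.2987e-22·1.2691e-22·cos(18°)
|p⃗_e| = 4.0275e-23 kg·m/s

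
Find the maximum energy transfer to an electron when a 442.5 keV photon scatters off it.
280.5249 keV

Maximum energy transfer occurs at θ = 180° (backscattering).

Initial photon: E₀ = 442.5 keV → λ₀ = 2.8019 pm

Maximum Compton shift (at 180°):
Δλ_max = 2λ_C = 2 × 2.4263 = 4.8526 pm

Final wavelength:
λ' = 2.8019 + 4.8526 = 7.6545 pm

Minimum photon energy (maximum energy to electron):
E'_min = hc/λ' = 161.9751 keV

Maximum electron kinetic energy:
K_max = E₀ - E'_min = 442.5000 - 161.9751 = 280.5249 keV

(Intermediate values are shown rounded; full precision is carried through to the final answer.)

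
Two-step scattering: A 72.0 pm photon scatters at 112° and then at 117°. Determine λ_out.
78.8631 pm

Apply Compton shift twice:

First scattering at θ₁ = 112°:
Δλ₁ = λ_C(1 - cos(112°))
Δλ₁ = 2.4263 × 1.3746
Δλ₁ = 3.3352 pm

After first scattering:
λ₁ = 72.0 + 3.3352 = 75.3352 pm

Second scattering at θ₂ = 117°:
Δλ₂ = λ_C(1 - cos(117°))
Δλ₂ = 2.4263 × 1.4540
Δλ₂ = 3.5278 pm

Final wavelength:
λ₂ = 75.3352 + 3.5278 = 78.8631 pm

Total shift: Δλ_total = 3.3352 + 3.5278 = 6.8631 pm

(Intermediate values are shown rounded; full precision is carried through to the final answer.)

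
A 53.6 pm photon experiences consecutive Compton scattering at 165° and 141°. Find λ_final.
62.6819 pm

Apply Compton shift twice:

First scattering at θ₁ = 165°:
Δλ₁ = λ_C(1 - cos(165°))
Δλ₁ = 2.4263 × 1.9659
Δλ₁ = 4.7699 pm

After first scattering:
λ₁ = 53.6 + 4.7699 = 58.3699 pm

Second scattering at θ₂ = 141°:
Δλ₂ = λ_C(1 - cos(141°))
Δλ₂ = 2.4263 × 1.7771
Δλ₂ = 4.3119 pm

Final wavelength:
λ₂ = 58.3699 + 4.3119 = 62.6819 pm

Total shift: Δλ_total = 4.7699 + 4.3119 = 9.0819 pm

(Intermediate values are shown rounded; full precision is carried through to the final answer.)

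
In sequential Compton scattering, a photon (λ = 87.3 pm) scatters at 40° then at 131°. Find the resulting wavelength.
91.8858 pm

Apply Compton shift twice:

First scattering at θ₁ = 40°:
Δλ₁ = λ_C(1 - cos(40°))
Δλ₁ = 2.4263 × 0.2340
Δλ₁ = 0.5676 pm

After first scattering:
λ₁ = 87.3 + 0.5676 = 87.8676 pm

Second scattering at θ₂ = 131°:
Δλ₂ = λ_C(1 - cos(131°))
Δλ₂ = 2.4263 × 1.6561
Δλ₂ = 4.0181 pm

Final wavelength:
λ₂ = 87.8676 + 4.0181 = 91.8858 pm

Total shift: Δλ_total = 0.5676 + 4.0181 = 4.5858 pm

(Intermediate values are shown rounded; full precision is carried through to the final answer.)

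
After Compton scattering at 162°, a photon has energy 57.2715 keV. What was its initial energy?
73.3000 keV

Convert final energy to wavelength (hc ≈ 1239.842 keV·pm):
λ' = hc/E' = 1239.842 / 57.2715 = 21.6485 pm

Calculate the Compton shift:
Δλ = λ_C(1 - cos(162°))
Δλ = 2.4263 × (1 - cos(162°))
Δλ = 4.7339 pm

Initial wavelength:
λ = λ' - Δλ = 21.6485 - 4.7339 = 16.9146 pm

Initial energy:
E = hc/λ = 1239.842 / 16.9146 = 73.3000 keV

(Intermediate values are shown rounded; full precision is carried through to the final answer.)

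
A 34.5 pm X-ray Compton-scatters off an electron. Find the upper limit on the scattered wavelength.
39.3526 pm (at θ = 180°)

The Compton shift is Δλ = λ_C(1 − cos θ).

Since cos θ ranges from −1 to 1, the factor (1 − cos θ) ranges from 0 to 2; the maximum shift occurs at θ = 180° (backscattering):
Δλ_max = 2λ_C = 2 × 2.4263 pm = 4.8526 pm

Maximum scattered wavelength:
λ'_max = λ₀ + Δλ_max = 34.5 + 4.8526 = 39.3526 pm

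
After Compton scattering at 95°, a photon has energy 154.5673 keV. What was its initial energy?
230.3000 keV

Convert final energy to wavelength (hc ≈ 1239.842 keV·pm):
λ' = hc/E' = 1239.842 / 154.5673 = 8.0214 pm

Calculate the Compton shift:
Δλ = λ_C(1 - cos(95°))
Δλ = 2.4263 × (1 - cos(95°))
Δλ = 2.6378 pm

Initial wavelength:
λ = λ' - Δλ = 8.0214 - 2.6378 = 5.3836 pm

Initial energy:
E = hc/λ = 1239.842 / 5.3836 = 230.3000 keV

(Intermediate values are shown rounded; full precision is carried through to the final answer.)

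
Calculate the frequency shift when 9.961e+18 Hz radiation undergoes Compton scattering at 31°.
1.134e+17 Hz (decrease)

Convert frequency to wavelength (c = 299792458 m/s):
λ₀ = c/f₀ = 299792458/9.961e+18 = 3.0096623e-11 m = 30.0966 pm

Calculate Compton shift:
Δλ = λ_C(1 - cos(31°)) = 0.3466 pm

Final wavelength:
λ' = λ₀ + Δλ = 30.0966 + 0.3466 = 30.4432 pm

Final frequency:
f' = c/λ' = 299792458/3.0443179e-11 = 9.8476068e+18 Hz

Frequency shift (decrease):
Δf = f₀ - f' = 9.961e+18 - 9.8476068e+18 = 1.134e+17 Hz

(Intermediate values are shown rounded; full precision is carried through to the final answer.)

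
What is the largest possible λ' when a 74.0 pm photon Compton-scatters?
78.8526 pm (at θ = 180°)

The Compton shift is Δλ = λ_C(1 − cos θ).

Since cos θ ranges from −1 to 1, the factor (1 − cos θ) ranges from 0 to 2; the maximum shift occurs at θ = 180° (backscattering):
Δλ_max = 2λ_C = 2 × 2.4263 pm = 4.8526 pm

Maximum scattered wavelength:
λ'_max = λ₀ + Δλ_max = 74.0 + 4.8526 = 78.8526 pm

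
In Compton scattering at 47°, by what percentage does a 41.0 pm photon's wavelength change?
1.8819%

Calculate the Compton shift:
Δλ = λ_C(1 - cos(47°))
Δλ = 2.4263 × (1 - cos(47°))
Δλ = 2.4263 × 0.3180
Δλ = 0.7716 pm

Percentage change:
(Δλ/λ₀) × 100 = (0.7716/41.0) × 100
= 1.8819%

(Intermediate values are shown rounded; full precision is carried through to the final answer.)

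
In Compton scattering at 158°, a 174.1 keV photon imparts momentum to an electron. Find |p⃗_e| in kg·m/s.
1.4664e-22 kg·m/s

The electron is initially at rest, so by conservation of momentum:
p⃗_e = p⃗₀ − p⃗'  (incident photon momentum minus scattered photon momentum)

Photon momentum magnitudes (p = h/λ = E/c):
λ₀ = hc/E₀ = 7.1214 pm → p₀ = h/λ₀ = 9.3044e-23 kg·m/s
Δλ = λ_C(1 − cos 158°) = 4.6759 pm
λ' = 11.7974 pm → p' = h/λ' = 5.6166e-23 kg·m/s

The scattered photon makes angle θ = 158° with the incident direction, so by the law of cosines:
|p⃗_e|² = p₀² + p'² − 2p₀p'cos θ
|p⃗_e|² = (9.3044e-23)² + (5.6166e-23)² − 2·9.3044e-23·5.6166e-23·cos(158°)
|p⃗_e| = 1.4664e-22 kg·m/s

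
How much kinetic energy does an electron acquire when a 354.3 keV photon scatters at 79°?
127.3375 keV

By energy conservation: K_e = E_initial - E_final

First find the scattered photon energy:
Initial wavelength: λ = hc/E = 3.4994 pm
Compton shift: Δλ = λ_C(1 - cos(79°)) = 1.9633 pm
Final wavelength: λ' = 3.4994 + 1.9633 = 5.4628 pm
Final photon energy: E' = hc/λ' = 226.9625 keV

Electron kinetic energy:
K_e = E - E' = 354.3000 - 226.9625 = 127.3375 keV

(Intermediate values are shown rounded; full precision is carried through to the final answer.)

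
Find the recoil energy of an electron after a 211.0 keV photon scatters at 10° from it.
1.3154 keV

By energy conservation: K_e = E_initial - E_final

First find the scattered photon energy:
Initial wavelength: λ = hc/E = 5.8760 pm
Compton shift: Δλ = λ_C(1 - cos(10°)) = 0.0369 pm
Final wavelength: λ' = 5.8760 + 0.0369 = 5.9129 pm
Final photon energy: E' = hc/λ' = 209.6846 keV

Electron kinetic energy:
K_e = E - E' = 211.0000 - 209.6846 = 1.3154 keV

(Intermediate values are shown rounded; full precision is carried through to the final answer.)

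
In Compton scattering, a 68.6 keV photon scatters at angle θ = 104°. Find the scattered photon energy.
58.7971 keV

First convert energy to wavelength:
λ = hc/E, with hc ≈ 1239.842 keV·pm (i.e. 1239.842 eV·nm)

For E = 68.6 keV = 68600 eV:
λ = 1239.842 keV·pm / 68.6 keV
λ = 18.0735 pm

Calculate the Compton shift:
Δλ = λ_C(1 - cos(104°)) = 2.4263 × 1.2419
Δλ = 3.0133 pm

Final wavelength:
λ' = 18.0735 + 3.0133 = 21.0868 pm

Final energy:
E' = hc/λ' = 1239.842 / 21.0868 = 58.7971 keV

(Intermediate values are shown rounded; full precision is carried through to the final answer.)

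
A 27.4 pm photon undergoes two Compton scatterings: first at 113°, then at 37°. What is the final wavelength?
31.2629 pm

Apply Compton shift twice:

First scattering at θ₁ = 113°:
Δλ₁ = λ_C(1 - cos(113°))
Δλ₁ = 2.4263 × 1.3907
Δλ₁ = 3.3743 pm

After first scattering:
λ₁ = 27.4 + 3.3743 = 30.7743 pm

Second scattering at θ₂ = 37°:
Δλ₂ = λ_C(1 - cos(37°))
Δλ₂ = 2.4263 × 0.2014
Δλ₂ = 0.4886 pm

Final wavelength:
λ₂ = 30.7743 + 0.4886 = 31.2629 pm

Total shift: Δλ_total = 3.3743 + 0.4886 = 3.8629 pm

(Intermediate values are shown rounded; full precision is carried through to the final answer.)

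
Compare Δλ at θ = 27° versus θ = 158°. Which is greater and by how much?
158° produces the larger shift by a factor of 17.682

Calculate both shifts using Δλ = λ_C(1 - cos θ):

For θ₁ = 27°:
Δλ₁ = 2.4263 × (1 - cos(27°))
Δλ₁ = 2.4263 × 0.1090
Δλ₁ = 0.2645 pm

For θ₂ = 158°:
Δλ₂ = 2.4263 × (1 - cos(158°))
Δλ₂ = 2.4263 × 1.9272
Δλ₂ = 4.6759 pm

The 158° angle produces the larger shift.
Ratio: 4.6759/0.2645 = 17.682

(Intermediate values are shown rounded; full precision is carried through to the final answer.)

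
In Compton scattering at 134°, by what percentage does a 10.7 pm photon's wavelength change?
38.4277%

Calculate the Compton shift:
Δλ = λ_C(1 - cos(134°))
Δλ = 2.4263 × (1 - cos(134°))
Δλ = 2.4263 × 1.6947
Δλ = 4.1118 pm

Percentage change:
(Δλ/λ₀) × 100 = (4.1118/10.7) × 100
= 38.4277%

(Intermediate values are shown rounded; full precision is carried through to the final answer.)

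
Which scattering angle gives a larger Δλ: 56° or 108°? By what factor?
108° produces the larger shift by a factor of 2.970

Calculate both shifts using Δλ = λ_C(1 - cos θ):

For θ₁ = 56°:
Δλ₁ = 2.4263 × (1 - cos(56°))
Δλ₁ = 2.4263 × 0.4408
Δλ₁ = 1.0695 pm

For θ₂ = 108°:
Δλ₂ = 2.4263 × (1 - cos(108°))
Δλ₂ = 2.4263 × 1.3090
Δλ₂ = 3.1761 pm

The 108° angle produces the larger shift.
Ratio: 3.1761/1.0695 = 2.970

(Intermediate values are shown rounded; full precision is carried through to the final answer.)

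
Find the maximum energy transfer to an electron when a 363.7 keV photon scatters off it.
213.6269 keV

Maximum energy transfer occurs at θ = 180° (backscattering).

Initial photon: E₀ = 363.7 keV → λ₀ = 3.4090 pm

Maximum Compton shift (at 180°):
Δλ_max = 2λ_C = 2 × 2.4263 = 4.8526 pm

Final wavelength:
λ' = 3.4090 + 4.8526 = 8.2616 pm

Minimum photon energy (maximum energy to electron):
E'_min = hc/λ' = 150.0731 keV

Maximum electron kinetic energy:
K_max = E₀ - E'_min = 363.7000 - 150.0731 = 213.6269 keV

(Intermediate values are shown rounded; full precision is carried through to the final answer.)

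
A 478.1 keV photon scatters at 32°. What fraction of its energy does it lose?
0.1245 (or 12.45%)

Calculate initial and final photon energies:

Initial: E₀ = 478.1 keV → λ₀ = 2.5933 pm
Compton shift: Δλ = 0.3687 pm
Final wavelength: λ' = 2.9620 pm
Final energy: E' = 418.5895 keV

Fractional energy loss:
(E₀ - E')/E₀ = (478.1000 - 418.5895)/478.1000
= 59.5105/478.1000
= 0.1245
= 12.45%

(Intermediate values are shown rounded; full precision is carried through to the final answer.)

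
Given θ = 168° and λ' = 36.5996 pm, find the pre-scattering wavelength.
31.8000 pm

From λ' = λ + Δλ, we have λ = λ' - Δλ

First calculate the Compton shift:
Δλ = λ_C(1 - cos θ)
Δλ = 2.4263 × (1 - cos(168°))
Δλ = 2.4263 × 1.9781
Δλ = 4.7996 pm

Initial wavelength:
λ = λ' - Δλ
λ = 36.5996 - 4.7996
λ = 31.8000 pm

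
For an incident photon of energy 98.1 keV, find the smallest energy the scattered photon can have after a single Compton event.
70.8839 keV (at θ = 180°)

The scattered photon has minimum energy when its wavelength is maximum, i.e., when the Compton shift Δλ = λ_C(1 − cos θ) is maximum. This occurs at θ = 180° (backscattering), giving Δλ_max = 2λ_C = 4.8526 pm.

Initial wavelength: λ₀ = hc/E₀ = 12.6386 pm
Maximum final wavelength: λ'_max = λ₀ + 2λ_C = 12.6386 + 4.8526 = 17.4912 pm
Minimum final energy: E'_min = hc/λ'_max = 70.8839 keV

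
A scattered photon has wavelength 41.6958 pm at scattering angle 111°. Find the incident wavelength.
38.4000 pm

From λ' = λ + Δλ, we have λ = λ' - Δλ

First calculate the Compton shift:
Δλ = λ_C(1 - cos θ)
Δλ = 2.4263 × (1 - cos(111°))
Δλ = 2.4263 × 1.3584
Δλ = 3.2958 pm

Initial wavelength:
λ = λ' - Δλ
λ = 41.6958 - 3.2958
λ = 38.4000 pm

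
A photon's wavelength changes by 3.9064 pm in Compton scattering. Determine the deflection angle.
127.59°

From the Compton formula Δλ = λ_C(1 - cos θ), we can solve for θ:

cos θ = 1 - Δλ/λ_C

Given:
- Δλ = 3.9064 pm
- λ_C = h/(m_e·c) ≈ 2.42631024 pm

cos θ = 1 - 3.9064/2.42631024
cos θ = 1 - 1.610017
cos θ = -0.610017

θ = arccos(-0.610017)
θ = 127.59°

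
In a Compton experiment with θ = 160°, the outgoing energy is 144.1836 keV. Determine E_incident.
318.5000 keV

Convert final energy to wavelength (hc ≈ 1239.842 keV·pm):
λ' = hc/E' = 1239.842 / 144.1836 = 8.5990 pm

Calculate the Compton shift:
Δλ = λ_C(1 - cos(160°))
Δλ = 2.4263 × (1 - cos(160°))
Δλ = 4.7063 pm

Initial wavelength:
λ = λ' - Δλ = 8.5990 - 4.7063 = 3.8928 pm

Initial energy:
E = hc/λ = 1239.842 / 3.8928 = 318.5000 keV

(Intermediate values are shown rounded; full precision is carried through to the final answer.)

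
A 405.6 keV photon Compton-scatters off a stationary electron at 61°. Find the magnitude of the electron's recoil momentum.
1.9576e-22 kg·m/s

The electron is initially at rest, so by conservation of momentum:
p⃗_e = p⃗₀ − p⃗'  (incident photon momentum minus scattered photon momentum)

Photon momentum magnitudes (p = h/λ = E/c):
λ₀ = hc/E₀ = 3.0568 pm → p₀ = h/λ₀ = 2.1676e-22 kg·m/s
Δλ = λ_C(1 − cos 61°) = 1.2500 pm
λ' = 4.3068 pm → p' = h/λ' = 1.5385e-22 kg·m/s

The scattered photon makes angle θ = 61° with the incident direction, so by the law of cosines:
|p⃗_e|² = p₀² + p'² − 2p₀p'cos θ
|p⃗_e|² = (2.1676e-22)² + (1.5385e-22)² − 2·2.1676e-22·1.5385e-22·cos(61°)
|p⃗_e| = 1.9576e-22 kg·m/s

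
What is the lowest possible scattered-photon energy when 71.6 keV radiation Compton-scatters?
55.9272 keV (at θ = 180°)

The scattered photon has minimum energy when its wavelength is maximum, i.e., when the Compton shift Δλ = λ_C(1 − cos θ) is maximum. This occurs at θ = 180° (backscattering), giving Δλ_max = 2λ_C = 4.8526 pm.

Initial wavelength: λ₀ = hc/E₀ = 17.3162 pm
Maximum final wavelength: λ'_max = λ₀ + 2λ_C = 17.3162 + 4.8526 = 22.1688 pm
Minimum final energy: E'_min = hc/λ'_max = 55.9272 keV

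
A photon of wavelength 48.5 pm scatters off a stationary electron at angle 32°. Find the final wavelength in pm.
48.8687 pm

Using the Compton scattering formula:
λ' = λ + Δλ = λ + λ_C(1 - cos θ)

Given:
- Initial wavelength λ = 48.5 pm
- Scattering angle θ = 32°
- Compton wavelength λ_C ≈ 2.4263 pm

Calculate the shift:
Δλ = 2.4263 × (1 - cos(32°))
Δλ = 2.4263 × 0.1520
Δλ = 0.3687 pm

Final wavelength:
λ' = 48.5 + 0.3687 = 48.8687 pm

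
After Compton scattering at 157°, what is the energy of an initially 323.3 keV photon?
145.9548 keV

First convert energy to wavelength:
λ = hc/E, with hc ≈ 1239.842 keV·pm (i.e. 1239.842 eV·nm)

For E = 323.3 keV = 323300 eV:
λ = 1239.842 keV·pm / 323.3 keV
λ = 3.8350 pm

Calculate the Compton shift:
Δλ = λ_C(1 - cos(157°)) = 2.4263 × 1.9205
Δλ = 4.6597 pm

Final wavelength:
λ' = 3.8350 + 4.6597 = 8.4947 pm

Final energy:
E' = hc/λ' = 1239.842 / 8.4947 = 145.9548 keV

(Intermediate values are shown rounded; full precision is carried through to the final answer.)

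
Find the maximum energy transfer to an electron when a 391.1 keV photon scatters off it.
236.5594 keV

Maximum energy transfer occurs at θ = 180° (backscattering).

Initial photon: E₀ = 391.1 keV → λ₀ = 3.1701 pm

Maximum Compton shift (at 180°):
Δλ_max = 2λ_C = 2 × 2.4263 = 4.8526 pm

Final wavelength:
λ' = 3.1701 + 4.8526 = 8.0228 pm

Minimum photon energy (maximum energy to electron):
E'_min = hc/λ' = 154.5406 keV

Maximum electron kinetic energy:
K_max = E₀ - E'_min = 391.1000 - 154.5406 = 236.5594 keV

(Intermediate values are shown rounded; full precision is carried through to the final answer.)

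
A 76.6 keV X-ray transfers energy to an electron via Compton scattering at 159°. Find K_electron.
17.2132 keV

By energy conservation: K_e = E_initial - E_final

First find the scattered photon energy:
Initial wavelength: λ = hc/E = 16.1859 pm
Compton shift: Δλ = λ_C(1 - cos(159°)) = 4.6915 pm
Final wavelength: λ' = 16.1859 + 4.6915 = 20.8774 pm
Final photon energy: E' = hc/λ' = 59.3868 keV

Electron kinetic energy:
K_e = E - E' = 76.6000 - 59.3868 = 17.2132 keV

(Intermediate values are shown rounded; full precision is carried through to the final answer.)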